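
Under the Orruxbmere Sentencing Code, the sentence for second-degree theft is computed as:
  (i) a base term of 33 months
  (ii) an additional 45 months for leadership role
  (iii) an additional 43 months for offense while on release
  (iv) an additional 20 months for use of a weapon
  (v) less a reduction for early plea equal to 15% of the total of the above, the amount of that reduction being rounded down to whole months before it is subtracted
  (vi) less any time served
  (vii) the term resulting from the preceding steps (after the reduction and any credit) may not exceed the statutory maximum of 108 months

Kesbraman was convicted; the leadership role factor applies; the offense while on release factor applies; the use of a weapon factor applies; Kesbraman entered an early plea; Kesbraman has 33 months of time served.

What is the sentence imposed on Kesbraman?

87 months

Leadership role enhancement: +45 months
Offense while on release enhancement: +43 months
Use of a weapon enhancement: +20 months
Adjusted term: 33 months + 45 months + 43 months + 20 months = 141 months
Early plea reduction: 15% of 141 months = 21 months (rounded down)
After reduction: 141 − 21 = 120 months
Less time served: 120 months − 33 months = 87 months
Cap at 108 months: 87 months is within the cap, no reduction.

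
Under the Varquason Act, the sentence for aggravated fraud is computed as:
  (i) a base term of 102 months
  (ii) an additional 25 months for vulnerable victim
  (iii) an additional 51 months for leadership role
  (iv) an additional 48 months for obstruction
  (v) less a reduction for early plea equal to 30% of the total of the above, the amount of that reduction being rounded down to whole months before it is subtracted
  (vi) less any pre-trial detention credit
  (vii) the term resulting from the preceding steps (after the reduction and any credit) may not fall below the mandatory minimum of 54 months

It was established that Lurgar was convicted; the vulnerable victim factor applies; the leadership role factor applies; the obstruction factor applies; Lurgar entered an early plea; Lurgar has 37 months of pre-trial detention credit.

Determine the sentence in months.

122 months

Vulnerable victim enhancement: +25 months
Leadership role enhancement: +51 months
Obstruction enhancement: +48 months
Adjusted term: 102 months + 25 months + 51 months + 48 months = 226 months
Early plea reduction: 30% of 226 months = 67 months (rounded down)
After reduction: 226 − 67 = 159 months
Less pre-trial detention credit: 159 months − 37 months = 122 months
Minimum 54 months: 122 months meets the minimum, no increase.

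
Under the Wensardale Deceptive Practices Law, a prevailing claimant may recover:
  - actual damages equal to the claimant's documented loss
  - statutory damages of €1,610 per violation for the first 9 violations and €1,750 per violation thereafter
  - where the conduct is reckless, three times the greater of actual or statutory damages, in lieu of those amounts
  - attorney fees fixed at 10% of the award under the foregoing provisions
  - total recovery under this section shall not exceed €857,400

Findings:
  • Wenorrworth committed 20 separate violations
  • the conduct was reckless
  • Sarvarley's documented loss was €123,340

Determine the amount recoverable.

€407,022

First 9 violations: 9 × €1,610 = €14,490
Remaining violations: (20 − 9) × €1,750 = €19,250
Statutory damages: €14,490 + €19,250 = €33,740
Greater of actual damages (€123,340) or statutory damages (€33,740): €123,340
Trebled: 3 × €123,340 = €370,020
Attorney fees: 10% of €370,020 = €37,002
Total before cap: €370,020 + €37,002 = €407,022
Cap at €857,400: €407,022 is within the cap, no reduction.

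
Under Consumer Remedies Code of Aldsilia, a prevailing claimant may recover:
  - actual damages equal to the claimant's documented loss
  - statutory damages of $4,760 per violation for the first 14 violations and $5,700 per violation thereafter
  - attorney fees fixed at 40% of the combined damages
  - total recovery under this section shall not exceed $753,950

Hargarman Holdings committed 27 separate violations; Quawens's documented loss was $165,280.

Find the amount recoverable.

First 14 violations: 14 × $4,760 = $66,640
Remaining violations: (27 − 14) × $5,700 = $74,100
Statutory damages: $66,640 + $74,100 = $140,740
Combined damages: $165,280 + $140,740 = $306,020
Attorney fees: 40% of $306,020 = $122,408
Total before cap: $306,020 + $122,408 = $428,428
Cap at $753,950: $428,428 is within the cap, no reduction.

$428,428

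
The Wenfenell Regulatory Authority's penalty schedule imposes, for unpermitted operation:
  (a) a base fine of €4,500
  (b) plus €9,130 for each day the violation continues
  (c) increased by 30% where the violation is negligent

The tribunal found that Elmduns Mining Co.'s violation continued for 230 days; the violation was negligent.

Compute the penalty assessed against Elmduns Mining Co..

Per-day component: 230 × €9,130 = €2,099,900
Base plus per-day: €4,500 + €2,099,900 = €2,104,400
Enhancement: 30% of €2,104,400 = €631,320
Enhanced fine: €2,104,400 + €631,320 = €2,735,720

€2,735,720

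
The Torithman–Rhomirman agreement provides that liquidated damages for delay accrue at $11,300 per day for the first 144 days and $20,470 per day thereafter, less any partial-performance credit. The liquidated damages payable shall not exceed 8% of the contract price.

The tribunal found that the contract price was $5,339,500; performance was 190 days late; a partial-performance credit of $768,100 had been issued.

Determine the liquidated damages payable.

First 144 days: 144 × $11,300 = $1,627,200
Remaining days: (190 − 144) × $20,470 = $941,620
Accrued per-day damages: $1,627,200 + $941,620 = $2,568,820
Less partial-performance credit: $2,568,820 − $768,100 = $1,800,720
Cap: 8% of $5,339,500 = $427,160
Cap at $427,160: $1,800,720 exceeds the cap → $427,160

$427,160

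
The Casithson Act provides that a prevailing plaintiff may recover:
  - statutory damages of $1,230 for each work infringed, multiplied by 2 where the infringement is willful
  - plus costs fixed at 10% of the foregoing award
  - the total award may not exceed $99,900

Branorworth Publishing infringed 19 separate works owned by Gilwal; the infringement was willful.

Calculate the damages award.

Statutory damages: 19 × $1,230 = $23,370
Doubled: 2 × $23,370 = $46,740
Costs: 10% of $46,740 = $4,674
Award plus costs: $46,740 + $4,674 = $51,414
Cap at $99,900: $51,414 is within the cap, no reduction.

$51,414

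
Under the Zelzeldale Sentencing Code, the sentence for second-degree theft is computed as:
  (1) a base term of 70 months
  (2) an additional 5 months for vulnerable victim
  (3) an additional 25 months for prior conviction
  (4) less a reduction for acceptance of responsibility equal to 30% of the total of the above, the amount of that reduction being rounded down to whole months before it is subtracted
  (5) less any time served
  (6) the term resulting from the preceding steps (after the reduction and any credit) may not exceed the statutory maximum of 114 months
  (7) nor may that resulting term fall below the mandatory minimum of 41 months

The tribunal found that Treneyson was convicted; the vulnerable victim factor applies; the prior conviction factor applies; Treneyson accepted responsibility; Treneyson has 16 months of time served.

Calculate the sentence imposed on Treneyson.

Vulnerable victim enhancement: +5 months
Prior conviction enhancement: +25 months
Adjusted term: 70 months + 5 months + 25 months = 100 months
Acceptance of responsibility reduction: 30% of 100 months = 30 months (rounded down)
After reduction: 100 − 30 = 70 months
Less time served: 70 months − 16 months = 54 months
Cap at 114 months: 54 months is within the cap, no reduction.
Minimum 41 months: 54 months meets the minimum, no increase.

54 months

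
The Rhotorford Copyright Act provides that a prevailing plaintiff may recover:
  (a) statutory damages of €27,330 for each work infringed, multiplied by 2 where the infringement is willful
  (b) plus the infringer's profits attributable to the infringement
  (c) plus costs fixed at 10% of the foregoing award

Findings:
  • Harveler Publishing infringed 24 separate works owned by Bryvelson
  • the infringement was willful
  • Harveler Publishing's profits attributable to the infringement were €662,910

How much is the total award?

Statutory damages: 24 × €27,330 = €655,920
Doubled: 2 × €655,920 = €1,311,840
Combined award: €1,311,840 + €662,910 = €1,974,750
Costs: 10% of €1,974,750 = €197,475
Award plus costs: €1,974,750 + €197,475 = €2,172,225

€2,172,225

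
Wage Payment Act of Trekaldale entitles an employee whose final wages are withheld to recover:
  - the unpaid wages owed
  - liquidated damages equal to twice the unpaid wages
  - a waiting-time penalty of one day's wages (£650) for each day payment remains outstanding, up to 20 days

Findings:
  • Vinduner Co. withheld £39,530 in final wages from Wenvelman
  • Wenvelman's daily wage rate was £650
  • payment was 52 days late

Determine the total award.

£131,590

Doubled: 2 × £39,530 = £79,060
Penalty days: min(52, 20) = 20
Waiting-time penalty: 20 × £650 = £13,000
Total award: £39,530 + £79,060 + £13,000 = £131,590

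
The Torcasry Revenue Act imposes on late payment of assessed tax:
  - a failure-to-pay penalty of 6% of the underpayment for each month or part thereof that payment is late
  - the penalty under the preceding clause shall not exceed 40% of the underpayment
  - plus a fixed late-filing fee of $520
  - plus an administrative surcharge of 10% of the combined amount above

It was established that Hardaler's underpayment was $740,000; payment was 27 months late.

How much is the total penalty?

$326,172

Accrued rate: 6% × 27 = 162%, capped at 40% → 40%
Failure-to-pay penalty: 40% of $740,000 = $296,000
Penalty before surcharge: $296,000 + $520 = $296,520
Administrative surcharge: 10% of $296,520 = $29,652
Total penalty: $296,520 + $29,652 = $326,172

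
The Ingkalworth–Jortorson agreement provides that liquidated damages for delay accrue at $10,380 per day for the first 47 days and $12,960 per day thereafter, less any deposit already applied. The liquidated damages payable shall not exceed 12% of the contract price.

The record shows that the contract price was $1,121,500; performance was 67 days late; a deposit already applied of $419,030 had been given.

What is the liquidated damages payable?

$134,580

First 47 days: 47 × $10,380 = $487,860
Remaining days: (67 − 47) × $12,960 = $259,200
Accrued per-day damages: $487,860 + $259,200 = $747,060
Less deposit already applied: $747,060 − $419,030 = $328,030
Cap: 12% of $1,121,500 = $134,580
Cap at $134,580: $328,030 exceeds the cap → $134,580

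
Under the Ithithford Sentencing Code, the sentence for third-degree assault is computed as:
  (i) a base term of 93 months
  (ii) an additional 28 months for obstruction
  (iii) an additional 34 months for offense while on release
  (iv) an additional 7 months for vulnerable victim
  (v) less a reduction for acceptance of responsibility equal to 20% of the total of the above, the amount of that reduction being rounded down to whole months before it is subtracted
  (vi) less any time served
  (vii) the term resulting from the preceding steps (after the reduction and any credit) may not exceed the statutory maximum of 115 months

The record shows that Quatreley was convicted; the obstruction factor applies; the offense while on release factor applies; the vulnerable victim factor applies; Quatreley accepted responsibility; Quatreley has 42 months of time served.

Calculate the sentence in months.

88 months

Obstruction enhancement: +28 months
Offense while on release enhancement: +34 months
Vulnerable victim enhancement: +7 months
Adjusted term: 93 months + 28 months + 34 months + 7 months = 162 months
Acceptance of responsibility reduction: 20% of 162 months = 32 months (rounded down)
After reduction: 162 − 32 = 130 months
Less time served: 130 months − 42 months = 88 months
Cap at 115 months: 88 months is within the cap, no reduction.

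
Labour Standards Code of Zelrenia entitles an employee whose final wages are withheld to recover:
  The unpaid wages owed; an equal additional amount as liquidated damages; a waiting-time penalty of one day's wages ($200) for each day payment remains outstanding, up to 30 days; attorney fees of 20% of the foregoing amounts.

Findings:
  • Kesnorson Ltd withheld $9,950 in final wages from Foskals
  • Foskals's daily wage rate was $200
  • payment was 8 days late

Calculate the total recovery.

Liquidated damages (equal amount): $9,950
Penalty days: min(8, 30) = 8
Waiting-time penalty: 8 × $200 = $1,600
Subtotal: $9,950 + $9,950 + $1,600 = $21,500
Attorney fees: 20% of $21,500 = $4,300
Total award: $21,500 + $4,300 = $25,800

$25,800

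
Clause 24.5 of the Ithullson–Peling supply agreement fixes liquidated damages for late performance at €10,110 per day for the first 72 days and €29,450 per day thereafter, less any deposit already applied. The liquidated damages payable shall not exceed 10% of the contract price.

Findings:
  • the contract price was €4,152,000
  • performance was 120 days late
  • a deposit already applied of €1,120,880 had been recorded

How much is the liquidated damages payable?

€415,200

First 72 days: 72 × €10,110 = €727,920
Remaining days: (120 − 72) × €29,450 = €1,413,600
Accrued per-day damages: €727,920 + €1,413,600 = €2,141,520
Less deposit already applied: €2,141,520 − €1,120,880 = €1,020,640
Cap: 10% of €4,152,000 = €415,200
Cap at €415,200: €1,020,640 exceeds the cap → €415,200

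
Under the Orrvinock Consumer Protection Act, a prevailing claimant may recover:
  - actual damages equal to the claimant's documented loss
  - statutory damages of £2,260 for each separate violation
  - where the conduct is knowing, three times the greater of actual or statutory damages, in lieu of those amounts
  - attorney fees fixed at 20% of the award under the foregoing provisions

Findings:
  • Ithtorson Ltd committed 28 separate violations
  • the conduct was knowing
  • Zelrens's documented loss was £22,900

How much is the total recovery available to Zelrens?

Statutory damages: 28 × £2,260 = £63,280
Greater of actual damages (£22,900) or statutory damages (£63,280): £63,280
Trebled: 3 × £63,280 = £189,840
Attorney fees: 20% of £189,840 = £37,968
Total recovery: £189,840 + £37,968 = £227,808

£227,808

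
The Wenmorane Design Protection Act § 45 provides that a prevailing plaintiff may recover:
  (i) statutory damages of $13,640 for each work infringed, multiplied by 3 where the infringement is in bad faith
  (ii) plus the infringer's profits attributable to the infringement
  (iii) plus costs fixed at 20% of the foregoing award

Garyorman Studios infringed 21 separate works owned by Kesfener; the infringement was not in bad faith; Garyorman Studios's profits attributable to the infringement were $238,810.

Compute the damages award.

$630,300

Statutory damages: 21 × $13,640 = $286,440
Infringement not in bad faith: no ×3 enhancement.
Combined award: $286,440 + $238,810 = $525,250
Costs: 20% of $525,250 = $105,050
Award plus costs: $525,250 + $105,050 = $630,300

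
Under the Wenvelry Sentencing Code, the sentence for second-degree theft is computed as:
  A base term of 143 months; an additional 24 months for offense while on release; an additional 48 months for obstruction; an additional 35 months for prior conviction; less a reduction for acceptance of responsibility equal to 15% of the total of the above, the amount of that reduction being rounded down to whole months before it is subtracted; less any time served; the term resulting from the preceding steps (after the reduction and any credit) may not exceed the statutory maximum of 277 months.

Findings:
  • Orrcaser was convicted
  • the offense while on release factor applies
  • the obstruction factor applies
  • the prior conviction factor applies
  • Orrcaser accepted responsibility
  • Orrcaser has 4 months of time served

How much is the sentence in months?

209 months

Offense while on release enhancement: +24 months
Obstruction enhancement: +48 months
Prior conviction enhancement: +35 months
Adjusted term: 143 months + 24 months + 48 months + 35 months = 250 months
Acceptance of responsibility reduction: 15% of 250 months = 37 months (rounded down)
After reduction: 250 − 37 = 213 months
Less time served: 213 months − 4 months = 209 months
Cap at 277 months: 209 months is within the cap, no reduction.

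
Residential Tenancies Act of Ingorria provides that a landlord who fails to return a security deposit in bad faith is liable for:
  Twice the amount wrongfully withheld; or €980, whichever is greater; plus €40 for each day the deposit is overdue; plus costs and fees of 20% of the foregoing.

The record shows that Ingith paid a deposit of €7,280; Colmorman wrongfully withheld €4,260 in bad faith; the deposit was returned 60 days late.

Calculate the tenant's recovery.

Doubled: 2 × €4,260 = €8,520
Minimum €980: €8,520 meets the minimum, no increase.
Late-return penalty: 60 × €40 = €2,400
Damages plus late penalty: €8,520 + €2,400 = €10,920
Costs and fees: 20% of €10,920 = €2,184
Total recovery: €10,920 + €2,184 = €13,104

€13,104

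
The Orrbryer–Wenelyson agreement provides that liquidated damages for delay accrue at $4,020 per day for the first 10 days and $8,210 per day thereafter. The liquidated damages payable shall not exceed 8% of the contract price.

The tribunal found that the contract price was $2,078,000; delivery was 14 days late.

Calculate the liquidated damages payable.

$73,040

First 10 days: 10 × $4,020 = $40,200
Remaining days: (14 − 10) × $8,210 = $32,840
Accrued per-day damages: $40,200 + $32,840 = $73,040
Cap: 8% of $2,078,000 = $166,240
Cap at $166,240: $73,040 is within the cap, no reduction.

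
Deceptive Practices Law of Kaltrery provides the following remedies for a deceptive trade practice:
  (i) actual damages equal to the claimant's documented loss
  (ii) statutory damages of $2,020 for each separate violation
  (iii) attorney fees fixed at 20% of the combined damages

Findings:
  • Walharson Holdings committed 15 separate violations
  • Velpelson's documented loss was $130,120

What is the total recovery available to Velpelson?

Statutory damages: 15 × $2,020 = $30,300
Combined damages: $130,120 + $30,300 = $160,420
Attorney fees: 20% of $160,420 = $32,084
Total recovery: $160,420 + $32,084 = $192,504

$192,504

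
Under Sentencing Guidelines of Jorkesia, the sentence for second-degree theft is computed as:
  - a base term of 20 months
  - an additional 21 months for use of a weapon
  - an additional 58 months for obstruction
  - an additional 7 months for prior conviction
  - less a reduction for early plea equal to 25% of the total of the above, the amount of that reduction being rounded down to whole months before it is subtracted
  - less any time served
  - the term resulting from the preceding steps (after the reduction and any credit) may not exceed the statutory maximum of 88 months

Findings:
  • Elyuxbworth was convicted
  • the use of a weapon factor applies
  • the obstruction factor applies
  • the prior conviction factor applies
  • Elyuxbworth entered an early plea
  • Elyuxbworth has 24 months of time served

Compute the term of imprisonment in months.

Use of a weapon enhancement: +21 months
Obstruction enhancement: +58 months
Prior conviction enhancement: +7 months
Adjusted term: 20 months + 21 months + 58 months + 7 months = 106 months
Early plea reduction: 25% of 106 months = 26 months (rounded down)
After reduction: 106 − 26 = 80 months
Less time served: 80 months − 24 months = 56 months
Cap at 88 months: 56 months is within the cap, no reduction.

Sentence: 56 months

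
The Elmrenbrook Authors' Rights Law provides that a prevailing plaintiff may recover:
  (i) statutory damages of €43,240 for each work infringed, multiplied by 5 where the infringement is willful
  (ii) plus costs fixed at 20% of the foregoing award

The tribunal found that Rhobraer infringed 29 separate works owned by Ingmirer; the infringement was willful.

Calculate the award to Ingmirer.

Award: €7,523,760

Statutory damages: 29 × €43,240 = €1,253,960
Multiplied by 5: 5 × €1,253,960 = €6,269,800
Costs: 20% of €6,269,800 = €1,253,960
Award plus costs: €6,269,800 + €1,253,960 = €7,523,760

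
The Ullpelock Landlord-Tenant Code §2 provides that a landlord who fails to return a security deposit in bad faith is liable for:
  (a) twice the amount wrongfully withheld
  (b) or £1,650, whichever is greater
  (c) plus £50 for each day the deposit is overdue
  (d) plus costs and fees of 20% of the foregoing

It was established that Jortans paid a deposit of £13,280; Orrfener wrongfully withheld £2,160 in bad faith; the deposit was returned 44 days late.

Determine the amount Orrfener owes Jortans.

£7,824

Doubled: 2 × £2,160 = £4,320
Minimum £1,650: £4,320 meets the minimum, no increase.
Late-return penalty: 44 × £50 = £2,200
Damages plus late penalty: £4,320 + £2,200 = £6,520
Costs and fees: 20% of £6,520 = £1,304
Total recovery: £6,520 + £1,304 = £7,824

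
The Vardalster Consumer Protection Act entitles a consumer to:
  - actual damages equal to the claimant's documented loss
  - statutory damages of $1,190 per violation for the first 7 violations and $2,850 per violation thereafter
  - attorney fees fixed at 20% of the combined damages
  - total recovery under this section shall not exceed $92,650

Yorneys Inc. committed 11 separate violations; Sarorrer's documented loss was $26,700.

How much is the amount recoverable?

$55,716

First 7 violations: 7 × $1,190 = $8,330
Remaining violations: (11 − 7) × $2,850 = $11,400
Statutory damages: $8,330 + $11,400 = $19,730
Combined damages: $26,700 + $19,730 = $46,430
Attorney fees: 20% of $46,430 = $9,286
Total before cap: $46,430 + $9,286 = $55,716
Cap at $92,650: $55,716 is within the cap, no reduction.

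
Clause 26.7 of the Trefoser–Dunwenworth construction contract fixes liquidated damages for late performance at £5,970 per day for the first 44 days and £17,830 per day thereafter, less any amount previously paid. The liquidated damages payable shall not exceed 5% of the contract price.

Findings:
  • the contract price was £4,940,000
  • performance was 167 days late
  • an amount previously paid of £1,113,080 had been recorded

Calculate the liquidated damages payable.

£247,000

First 44 days: 44 × £5,970 = £262,680
Remaining days: (167 − 44) × £17,830 = £2,193,090
Accrued per-day damages: £262,680 + £2,193,090 = £2,455,770
Less amount previously paid: £2,455,770 − £1,113,080 = £1,342,690
Cap: 5% of £4,940,000 = £247,000
Cap at £247,000: £1,342,690 exceeds the cap → £247,000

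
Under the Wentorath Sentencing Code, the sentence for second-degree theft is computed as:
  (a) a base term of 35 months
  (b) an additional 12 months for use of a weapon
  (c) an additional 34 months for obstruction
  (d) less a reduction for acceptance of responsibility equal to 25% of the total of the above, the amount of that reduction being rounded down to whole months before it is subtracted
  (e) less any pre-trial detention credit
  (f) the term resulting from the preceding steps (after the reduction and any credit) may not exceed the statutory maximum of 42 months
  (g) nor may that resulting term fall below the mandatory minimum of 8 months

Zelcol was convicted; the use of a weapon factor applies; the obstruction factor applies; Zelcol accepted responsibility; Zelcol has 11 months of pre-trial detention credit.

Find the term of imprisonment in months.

Use of a weapon enhancement: +12 months
Obstruction enhancement: +34 months
Adjusted term: 35 months + 12 months + 34 months = 81 months
Acceptance of responsibility reduction: 25% of 81 months = 20 months (rounded down)
After reduction: 81 − 20 = 61 months
Less pre-trial detention credit: 61 months − 11 months = 50 months
Cap at 42 months: 50 months exceeds the cap → 42 months
Minimum 8 months: 42 months meets the minimum, no increase.

Sentence: 42 months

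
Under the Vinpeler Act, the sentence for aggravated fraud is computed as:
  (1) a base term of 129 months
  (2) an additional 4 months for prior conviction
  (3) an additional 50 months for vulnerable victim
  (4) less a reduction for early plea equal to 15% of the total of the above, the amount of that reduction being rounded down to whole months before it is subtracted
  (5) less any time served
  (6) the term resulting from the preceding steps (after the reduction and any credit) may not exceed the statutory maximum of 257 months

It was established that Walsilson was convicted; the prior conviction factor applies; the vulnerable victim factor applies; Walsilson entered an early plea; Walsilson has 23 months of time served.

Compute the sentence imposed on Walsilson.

133 months

Prior conviction enhancement: +4 months
Vulnerable victim enhancement: +50 months
Adjusted term: 129 months + 4 months + 50 months = 183 months
Early plea reduction: 15% of 183 months = 27 months (rounded down)
After reduction: 183 − 27 = 156 months
Less time served: 156 months − 23 months = 133 months
Cap at 257 months: 133 months is within the cap, no reduction.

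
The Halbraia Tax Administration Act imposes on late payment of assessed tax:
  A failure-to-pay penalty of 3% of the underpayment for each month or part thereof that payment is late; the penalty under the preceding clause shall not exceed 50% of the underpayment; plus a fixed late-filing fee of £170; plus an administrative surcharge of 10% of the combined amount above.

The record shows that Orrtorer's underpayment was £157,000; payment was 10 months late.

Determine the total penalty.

Accrued rate: 3% × 10 = 30%, capped at 50% → 30%
Failure-to-pay penalty: 30% of £157,000 = £47,100
Penalty before surcharge: £47,100 + £170 = £47,270
Administrative surcharge: 10% of £47,270 = £4,727
Total penalty: £47,270 + £4,727 = £51,997

£51,997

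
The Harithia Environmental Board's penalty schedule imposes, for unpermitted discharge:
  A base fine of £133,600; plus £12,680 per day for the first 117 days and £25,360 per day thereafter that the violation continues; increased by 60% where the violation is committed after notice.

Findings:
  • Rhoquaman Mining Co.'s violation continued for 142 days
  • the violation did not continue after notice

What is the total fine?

£2,251,160

First 117 days: 117 × £12,680 = £1,483,560
Remaining days: (142 − 117) × £25,360 = £634,000
Per-day component: £1,483,560 + £634,000 = £2,117,560
Base plus per-day: £133,600 + £2,117,560 = £2,251,160
The violation did not continue after notice: no 60% increase.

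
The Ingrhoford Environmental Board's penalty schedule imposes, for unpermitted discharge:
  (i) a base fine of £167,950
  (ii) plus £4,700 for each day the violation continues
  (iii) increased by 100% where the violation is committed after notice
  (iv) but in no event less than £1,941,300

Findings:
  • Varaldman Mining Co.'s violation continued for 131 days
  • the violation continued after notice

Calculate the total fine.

Civil penalty: £1,941,300

Per-day component: 131 × £4,700 = £615,700
Base plus per-day: £167,950 + £615,700 = £783,650
Enhancement: 100% of £783,650 = £783,650
Enhanced fine: £783,650 + £783,650 = £1,567,300
Minimum £1,941,300: £1,567,300 is below the minimum → £1,941,300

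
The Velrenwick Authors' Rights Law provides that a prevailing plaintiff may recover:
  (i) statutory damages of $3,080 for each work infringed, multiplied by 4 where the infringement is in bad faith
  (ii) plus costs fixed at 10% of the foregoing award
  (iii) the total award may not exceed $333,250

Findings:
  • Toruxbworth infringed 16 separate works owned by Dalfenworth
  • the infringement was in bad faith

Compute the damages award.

Statutory damages: 16 × $3,080 = $49,280
Multiplied by 4: 4 × $49,280 = $197,120
Costs: 10% of $197,120 = $19,712
Award plus costs: $197,120 + $19,712 = $216,832
Cap at $333,250: $216,832 is within the cap, no reduction.

$216,832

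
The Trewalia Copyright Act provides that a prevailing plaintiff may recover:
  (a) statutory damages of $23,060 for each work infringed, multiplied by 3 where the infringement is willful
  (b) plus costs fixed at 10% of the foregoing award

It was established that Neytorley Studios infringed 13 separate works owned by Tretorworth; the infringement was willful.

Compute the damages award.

$989,274

Statutory damages: 13 × $23,060 = $299,780
Trebled: 3 × $299,780 = $899,340
Costs: 10% of $899,340 = $89,934
Award plus costs: $899,340 + $89,934 = $989,274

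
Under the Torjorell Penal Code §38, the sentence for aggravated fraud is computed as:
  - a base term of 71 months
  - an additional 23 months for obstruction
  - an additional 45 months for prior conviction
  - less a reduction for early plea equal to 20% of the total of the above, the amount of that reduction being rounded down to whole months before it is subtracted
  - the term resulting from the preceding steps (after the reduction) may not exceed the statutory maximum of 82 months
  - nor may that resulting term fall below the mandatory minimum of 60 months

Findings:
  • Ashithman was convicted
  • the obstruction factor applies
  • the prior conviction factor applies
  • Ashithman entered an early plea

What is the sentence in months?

Obstruction enhancement: +23 months
Prior conviction enhancement: +45 months
Adjusted term: 71 months + 23 months + 45 months = 139 months
Early plea reduction: 20% of 139 months = 27 months (rounded down)
After reduction: 139 − 27 = 112 months
Cap at 82 months: 112 months exceeds the cap → 82 months
Minimum 60 months: 82 months meets the minimum, no increase.

82 months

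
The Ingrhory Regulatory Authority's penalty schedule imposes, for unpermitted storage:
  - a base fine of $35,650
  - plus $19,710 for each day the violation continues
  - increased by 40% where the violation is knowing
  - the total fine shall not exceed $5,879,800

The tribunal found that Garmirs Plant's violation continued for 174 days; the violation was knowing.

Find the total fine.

Per-day component: 174 × $19,710 = $3,429,540
Base plus per-day: $35,650 + $3,429,540 = $3,465,190
Enhancement: 40% of $3,465,190 = $1,386,076
Enhanced fine: $3,465,190 + $1,386,076 = $4,851,266
Cap at $5,879,800: $4,851,266 is within the cap, no reduction.

$4,851,266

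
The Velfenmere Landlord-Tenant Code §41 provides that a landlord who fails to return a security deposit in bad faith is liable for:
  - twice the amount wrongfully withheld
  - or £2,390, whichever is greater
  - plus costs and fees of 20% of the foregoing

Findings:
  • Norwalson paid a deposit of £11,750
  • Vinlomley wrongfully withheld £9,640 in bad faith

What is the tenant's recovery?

Doubled: 2 × £9,640 = £19,280
Minimum £2,390: £19,280 meets the minimum, no increase.
Costs and fees: 20% of £19,280 = £3,856
Total recovery: £19,280 + £3,856 = £23,136

£23,136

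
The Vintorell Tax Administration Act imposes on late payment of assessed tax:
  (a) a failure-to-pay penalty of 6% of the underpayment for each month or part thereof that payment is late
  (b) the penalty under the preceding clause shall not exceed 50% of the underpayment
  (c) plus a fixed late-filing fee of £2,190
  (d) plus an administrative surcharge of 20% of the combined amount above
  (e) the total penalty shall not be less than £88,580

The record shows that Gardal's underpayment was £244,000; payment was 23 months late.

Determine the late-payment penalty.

Accrued rate: 6% × 23 = 138%, capped at 50% → 50%
Failure-to-pay penalty: 50% of £244,000 = £122,000
Penalty before surcharge: £122,000 + £2,190 = £124,190
Administrative surcharge: 20% of £124,190 = £24,838
Total penalty: £124,190 + £24,838 = £149,028
Minimum £88,580: £149,028 meets the minimum, no increase.

£149,028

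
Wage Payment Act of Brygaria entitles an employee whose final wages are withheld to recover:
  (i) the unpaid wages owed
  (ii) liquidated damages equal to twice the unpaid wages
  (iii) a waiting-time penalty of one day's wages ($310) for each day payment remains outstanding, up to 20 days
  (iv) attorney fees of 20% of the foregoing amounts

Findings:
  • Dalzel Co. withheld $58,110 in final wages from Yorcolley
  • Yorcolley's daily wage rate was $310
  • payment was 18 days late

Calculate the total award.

Total award: $215,892

Doubled: 2 × $58,110 = $116,220
Penalty days: min(18, 20) = 18
Waiting-time penalty: 18 × $310 = $5,580
Subtotal: $58,110 + $116,220 + $5,580 = $179,910
Attorney fees: 20% of $179,910 = $35,982
Total award: $179,910 + $35,982 = $215,892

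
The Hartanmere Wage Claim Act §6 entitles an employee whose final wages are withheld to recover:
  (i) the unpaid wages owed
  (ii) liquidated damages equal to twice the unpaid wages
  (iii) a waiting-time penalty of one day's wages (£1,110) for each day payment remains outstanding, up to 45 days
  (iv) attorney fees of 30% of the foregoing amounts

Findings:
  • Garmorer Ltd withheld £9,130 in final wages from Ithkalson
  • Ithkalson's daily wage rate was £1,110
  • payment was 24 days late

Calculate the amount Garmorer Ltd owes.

£70,239

Doubled: 2 × £9,130 = £18,260
Penalty days: min(24, 45) = 24
Waiting-time penalty: 24 × £1,110 = £26,640
Subtotal: £9,130 + £18,260 + £26,640 = £54,030
Attorney fees: 30% of £54,030 = £16,209
Total award: £54,030 + £16,209 = £70,239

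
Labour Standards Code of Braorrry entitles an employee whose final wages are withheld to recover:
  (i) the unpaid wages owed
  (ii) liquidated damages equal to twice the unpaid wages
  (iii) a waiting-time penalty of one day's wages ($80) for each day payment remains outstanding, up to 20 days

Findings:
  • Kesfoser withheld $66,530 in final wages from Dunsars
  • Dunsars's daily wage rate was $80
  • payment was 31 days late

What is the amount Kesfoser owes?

Doubled: 2 × $66,530 = $133,060
Penalty days: min(31, 20) = 20
Waiting-time penalty: 20 × $80 = $1,600
Total award: $66,530 + $133,060 + $1,600 = $201,190

$201,190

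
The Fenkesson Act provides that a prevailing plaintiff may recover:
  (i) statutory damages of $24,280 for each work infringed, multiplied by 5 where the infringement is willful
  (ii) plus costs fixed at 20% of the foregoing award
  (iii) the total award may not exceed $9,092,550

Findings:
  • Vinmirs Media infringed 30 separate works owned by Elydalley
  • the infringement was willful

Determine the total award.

Statutory damages: 30 × $24,280 = $728,400
Multiplied by 5: 5 × $728,400 = $3,642,000
Costs: 20% of $3,642,000 = $728,400
Award plus costs: $3,642,000 + $728,400 = $4,370,400
Cap at $9,092,550: $4,370,400 is within the cap, no reduction.

$4,370,400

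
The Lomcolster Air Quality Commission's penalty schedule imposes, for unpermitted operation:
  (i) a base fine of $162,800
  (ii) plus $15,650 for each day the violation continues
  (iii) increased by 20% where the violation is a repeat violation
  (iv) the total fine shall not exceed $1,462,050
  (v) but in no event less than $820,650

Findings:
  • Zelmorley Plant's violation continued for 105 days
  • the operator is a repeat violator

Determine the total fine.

Civil penalty: $1,462,050

Per-day component: 105 × $15,650 = $1,643,250
Base plus per-day: $162,800 + $1,643,250 = $1,806,050
Enhancement: 20% of $1,806,050 = $361,210
Enhanced fine: $1,806,050 + $361,210 = $2,167,260
Cap at $1,462,050: $2,167,260 exceeds the cap → $1,462,050
Minimum $820,650: $1,462,050 meets the minimum, no increase.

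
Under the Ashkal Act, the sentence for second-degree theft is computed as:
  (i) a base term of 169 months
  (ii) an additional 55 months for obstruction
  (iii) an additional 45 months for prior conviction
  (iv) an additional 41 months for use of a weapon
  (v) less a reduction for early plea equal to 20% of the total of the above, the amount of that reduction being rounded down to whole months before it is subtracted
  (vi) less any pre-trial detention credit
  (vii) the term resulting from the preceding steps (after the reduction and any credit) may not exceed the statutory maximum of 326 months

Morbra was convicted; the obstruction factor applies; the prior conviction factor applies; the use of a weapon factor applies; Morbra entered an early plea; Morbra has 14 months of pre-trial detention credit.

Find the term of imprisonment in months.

234 months

Obstruction enhancement: +55 months
Prior conviction enhancement: +45 months
Use of a weapon enhancement: +41 months
Adjusted term: 169 months + 55 months + 45 months + 41 months = 310 months
Early plea reduction: 20% of 310 months = 62 months (rounded down)
After reduction: 310 − 62 = 248 months
Less pre-trial detention credit: 248 months − 14 months = 234 months
Cap at 326 months: 234 months is within the cap, no reduction.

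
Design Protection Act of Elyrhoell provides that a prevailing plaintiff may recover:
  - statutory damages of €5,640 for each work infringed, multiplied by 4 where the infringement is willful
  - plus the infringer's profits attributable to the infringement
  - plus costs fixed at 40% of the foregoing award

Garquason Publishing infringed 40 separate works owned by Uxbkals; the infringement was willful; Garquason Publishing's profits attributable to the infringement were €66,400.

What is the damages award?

Statutory damages: 40 × €5,640 = €225,600
Multiplied by 4: 4 × €225,600 = €902,400
Combined award: €902,400 + €66,400 = €968,800
Costs: 40% of €968,800 = €387,520
Award plus costs: €968,800 + €387,520 = €1,356,320

Award: €1,356,320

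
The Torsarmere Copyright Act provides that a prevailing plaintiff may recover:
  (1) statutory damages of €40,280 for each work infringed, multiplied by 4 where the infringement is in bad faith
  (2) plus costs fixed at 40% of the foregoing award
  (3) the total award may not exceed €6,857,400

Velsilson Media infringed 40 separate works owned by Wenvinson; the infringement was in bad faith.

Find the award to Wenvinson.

Statutory damages: 40 × €40,280 = €1,611,200
Multiplied by 4: 4 × €1,611,200 = €6,444,800
Costs: 40% of €6,444,800 = €2,577,920
Award plus costs: €6,444,800 + €2,577,920 = €9,022,720
Cap at €6,857,400: €9,022,720 exceeds the cap → €6,857,400

€6,857,400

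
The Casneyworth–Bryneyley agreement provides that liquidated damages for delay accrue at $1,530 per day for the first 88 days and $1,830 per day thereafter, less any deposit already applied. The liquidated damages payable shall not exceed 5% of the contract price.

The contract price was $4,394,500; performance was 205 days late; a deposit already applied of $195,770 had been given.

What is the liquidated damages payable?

First 88 days: 88 × $1,530 = $134,640
Remaining days: (205 − 88) × $1,830 = $214,110
Accrued per-day damages: $134,640 + $214,110 = $348,750
Less deposit already applied: $348,750 − $195,770 = $152,980
Cap: 5% of $4,394,500 = $219,725
Cap at $219,725: $152,980 is within the cap, no reduction.

$152,980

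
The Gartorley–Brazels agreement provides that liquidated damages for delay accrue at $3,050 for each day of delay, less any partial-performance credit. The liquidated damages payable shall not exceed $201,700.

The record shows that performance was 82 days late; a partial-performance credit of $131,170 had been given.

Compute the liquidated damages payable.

Per-day damages: 82 × $3,050 = $250,100
Less partial-performance credit: $250,100 − $131,170 = $118,930
Cap at $201,700: $118,930 is within the cap, no reduction.

$118,930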